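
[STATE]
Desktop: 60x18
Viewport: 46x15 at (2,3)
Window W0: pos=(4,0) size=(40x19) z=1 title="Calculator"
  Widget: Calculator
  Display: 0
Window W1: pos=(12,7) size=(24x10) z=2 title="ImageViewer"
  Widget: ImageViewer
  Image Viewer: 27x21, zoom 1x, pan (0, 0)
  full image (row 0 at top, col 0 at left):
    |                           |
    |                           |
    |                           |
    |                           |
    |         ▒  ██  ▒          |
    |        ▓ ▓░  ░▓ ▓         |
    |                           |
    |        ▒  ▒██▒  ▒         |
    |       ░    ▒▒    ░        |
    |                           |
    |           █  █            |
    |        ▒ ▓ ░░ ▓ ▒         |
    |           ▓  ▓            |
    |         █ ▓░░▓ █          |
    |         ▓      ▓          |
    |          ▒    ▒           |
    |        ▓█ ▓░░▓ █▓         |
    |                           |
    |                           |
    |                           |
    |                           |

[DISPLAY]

  ┃                                     0┃    
  ┃┌───┬───┬───┬───┐                     ┃    
  ┃│ 7 │ 8 │ 9 │ ÷ │                     ┃    
  ┃├───┼───┼───┼───┤                     ┃    
  ┃│ 4 │ 5┏━━━━━━━━━━━━━━━━━━━━━━┓       ┃    
  ┃├───┼──┃ ImageViewer          ┃       ┃    
  ┃│ 1 │ 2┠──────────────────────┨       ┃    
  ┃├───┼──┃                      ┃       ┃    
  ┃│ 0 │ .┃                      ┃       ┃    
  ┃├───┼──┃                      ┃       ┃    
  ┃│ C │ M┃                      ┃       ┃    
  ┃└───┴──┃         ▒  ██  ▒     ┃       ┃    
  ┃       ┃        ▓ ▓░  ░▓ ▓    ┃       ┃    
  ┃       ┗━━━━━━━━━━━━━━━━━━━━━━┛       ┃    
  ┃                                      ┃    


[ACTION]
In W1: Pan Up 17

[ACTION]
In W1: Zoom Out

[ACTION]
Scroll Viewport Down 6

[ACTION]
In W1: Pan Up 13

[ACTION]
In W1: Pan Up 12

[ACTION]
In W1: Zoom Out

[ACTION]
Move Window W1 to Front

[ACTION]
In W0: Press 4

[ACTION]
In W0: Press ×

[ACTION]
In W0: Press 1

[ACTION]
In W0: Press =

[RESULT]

  ┃                                     4┃    
  ┃┌───┬───┬───┬───┐                     ┃    
  ┃│ 7 │ 8 │ 9 │ ÷ │                     ┃    
  ┃├───┼───┼───┼───┤                     ┃    
  ┃│ 4 │ 5┏━━━━━━━━━━━━━━━━━━━━━━┓       ┃    
  ┃├───┼──┃ ImageViewer          ┃       ┃    
  ┃│ 1 │ 2┠──────────────────────┨       ┃    
  ┃├───┼──┃                      ┃       ┃    
  ┃│ 0 │ .┃                      ┃       ┃    
  ┃├───┼──┃                      ┃       ┃    
  ┃│ C │ M┃                      ┃       ┃    
  ┃└───┴──┃         ▒  ██  ▒     ┃       ┃    
  ┃       ┃        ▓ ▓░  ░▓ ▓    ┃       ┃    
  ┃       ┗━━━━━━━━━━━━━━━━━━━━━━┛       ┃    
  ┃                                      ┃    


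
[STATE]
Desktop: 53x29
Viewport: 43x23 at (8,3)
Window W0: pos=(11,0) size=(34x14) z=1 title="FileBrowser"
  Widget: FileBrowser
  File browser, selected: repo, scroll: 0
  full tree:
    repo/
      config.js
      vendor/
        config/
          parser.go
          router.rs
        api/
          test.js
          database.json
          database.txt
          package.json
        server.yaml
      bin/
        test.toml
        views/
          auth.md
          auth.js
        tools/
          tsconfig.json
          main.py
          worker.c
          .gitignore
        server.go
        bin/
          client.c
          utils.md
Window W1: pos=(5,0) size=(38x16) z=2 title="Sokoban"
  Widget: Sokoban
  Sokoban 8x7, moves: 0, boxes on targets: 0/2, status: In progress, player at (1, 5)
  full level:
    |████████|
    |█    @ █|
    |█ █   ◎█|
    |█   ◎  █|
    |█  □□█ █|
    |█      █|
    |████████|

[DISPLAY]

██████                            ┃ ┃      
   @ █                            ┃ ┃      
█   ◎█                            ┃ ┃      
  ◎  █                            ┃ ┃      
 □□█ █                            ┃ ┃      
     █                            ┃ ┃      
██████                            ┃ ┃      
ves: 0  0/2                       ┃ ┃      
                                  ┃ ┃      
                                  ┃ ┃      
                                  ┃━┛      
                                  ┃        
━━━━━━━━━━━━━━━━━━━━━━━━━━━━━━━━━━┛        
                                           
                                           
                                           
                                           
                                           
                                           
                                           
                                           
                                           
                                           


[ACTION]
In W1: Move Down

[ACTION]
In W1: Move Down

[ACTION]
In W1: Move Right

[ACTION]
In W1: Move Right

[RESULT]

██████                            ┃ ┃      
     █                            ┃ ┃      
█   ◎█                            ┃ ┃      
  ◎ @█                            ┃ ┃      
 □□█ █                            ┃ ┃      
     █                            ┃ ┃      
██████                            ┃ ┃      
ves: 3  0/2                       ┃ ┃      
                                  ┃ ┃      
                                  ┃ ┃      
                                  ┃━┛      
                                  ┃        
━━━━━━━━━━━━━━━━━━━━━━━━━━━━━━━━━━┛        
                                           
                                           
                                           
                                           
                                           
                                           
                                           
                                           
                                           
                                           


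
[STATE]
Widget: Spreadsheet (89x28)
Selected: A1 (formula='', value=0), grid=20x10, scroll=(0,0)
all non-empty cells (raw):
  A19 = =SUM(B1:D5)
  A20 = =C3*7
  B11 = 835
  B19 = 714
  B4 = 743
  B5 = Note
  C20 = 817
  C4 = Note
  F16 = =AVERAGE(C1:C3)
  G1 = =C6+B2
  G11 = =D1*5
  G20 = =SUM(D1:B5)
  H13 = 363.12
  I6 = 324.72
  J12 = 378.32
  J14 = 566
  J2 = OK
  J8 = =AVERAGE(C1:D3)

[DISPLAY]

A1:                                                                                      
       A       B       C       D       E       F       G       H       I       J         
-----------------------------------------------------------------------------------------
  1      [0]       0       0       0       0       0       0       0       0       0     
  2        0       0       0       0       0       0       0       0       0OK           
  3        0       0       0       0       0       0       0       0       0       0     
  4        0     743Note           0       0       0       0       0       0       0     
  5        0Note           0       0       0       0       0       0       0       0     
  6        0       0       0       0       0       0       0       0  324.72       0     
  7        0       0       0       0       0       0       0       0       0       0     
  8        0       0       0       0       0       0       0       0       0       0     
  9        0       0       0       0       0       0       0       0       0       0     
 10        0       0       0       0       0       0       0       0       0       0     
 11        0     835       0       0       0       0       0       0       0       0     
 12        0       0       0       0       0       0       0       0       0  378.32     
 13        0       0       0       0       0       0       0  363.12       0       0     
 14        0       0       0       0       0       0       0       0       0     566     
 15        0       0       0       0       0       0       0       0       0       0     
 16        0       0       0       0       0       0       0       0       0       0     
 17        0       0       0       0       0       0       0       0       0       0     
 18        0       0       0       0       0       0       0       0       0       0     
 19      743     714       0       0       0       0       0       0       0       0     
 20        0       0     817       0       0       0     743       0       0       0     
                                                                                         
                                                                                         
                                                                                         
                                                                                         
                                                                                         


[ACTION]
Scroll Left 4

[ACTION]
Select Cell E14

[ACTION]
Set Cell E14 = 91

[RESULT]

E14: 91                                                                                  
       A       B       C       D       E       F       G       H       I       J         
-----------------------------------------------------------------------------------------
  1        0       0       0       0       0       0       0       0       0       0     
  2        0       0       0       0       0       0       0       0       0OK           
  3        0       0       0       0       0       0       0       0       0       0     
  4        0     743Note           0       0       0       0       0       0       0     
  5        0Note           0       0       0       0       0       0       0       0     
  6        0       0       0       0       0       0       0       0  324.72       0     
  7        0       0       0       0       0       0       0       0       0       0     
  8        0       0       0       0       0       0       0       0       0       0     
  9        0       0       0       0       0       0       0       0       0       0     
 10        0       0       0       0       0       0       0       0       0       0     
 11        0     835       0       0       0       0       0       0       0       0     
 12        0       0       0       0       0       0       0       0       0  378.32     
 13        0       0       0       0       0       0       0  363.12       0       0     
 14        0       0       0       0    [91]       0       0       0       0     566     
 15        0       0       0       0       0       0       0       0       0       0     
 16        0       0       0       0       0       0       0       0       0       0     
 17        0       0       0       0       0       0       0       0       0       0     
 18        0       0       0       0       0       0       0       0       0       0     
 19      743     714       0       0       0       0       0       0       0       0     
 20        0       0     817       0       0       0     743       0       0       0     
                                                                                         
                                                                                         
                                                                                         
                                                                                         
                                                                                         


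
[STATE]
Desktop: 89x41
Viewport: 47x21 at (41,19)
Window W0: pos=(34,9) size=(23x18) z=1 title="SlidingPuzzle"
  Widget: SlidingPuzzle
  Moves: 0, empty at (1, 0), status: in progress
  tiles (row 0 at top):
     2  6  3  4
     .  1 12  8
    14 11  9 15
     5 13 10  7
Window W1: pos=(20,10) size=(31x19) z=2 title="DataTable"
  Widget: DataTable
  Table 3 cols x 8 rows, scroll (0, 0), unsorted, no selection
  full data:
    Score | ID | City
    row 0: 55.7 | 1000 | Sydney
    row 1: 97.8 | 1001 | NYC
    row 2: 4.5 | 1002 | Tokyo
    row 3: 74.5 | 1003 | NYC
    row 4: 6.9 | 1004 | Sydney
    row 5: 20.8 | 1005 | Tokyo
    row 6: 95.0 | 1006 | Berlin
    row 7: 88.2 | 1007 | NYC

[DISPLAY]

         ┃  7 │┃                               
         ┃────┘┃                               
         ┃     ┃                               
         ┃     ┃                               
         ┃     ┃                               
         ┃     ┃                               
         ┃     ┃                               
         ┃━━━━━┛                               
         ┃                                     
━━━━━━━━━┛                                     
                                               
                                               
                                               
                                               
                                               
                                               
                                               
                                               
                                               
                                               
                                               


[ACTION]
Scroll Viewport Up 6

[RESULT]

         ┃  4 │┃                               
         ┃────┤┃                               
         ┃  8 │┃                               
         ┃────┤┃                               
         ┃ 15 │┃                               
         ┃────┤┃                               
         ┃  7 │┃                               
         ┃────┘┃                               
         ┃     ┃                               
         ┃     ┃                               
         ┃     ┃                               
         ┃     ┃                               
         ┃     ┃                               
         ┃━━━━━┛                               
         ┃                                     
━━━━━━━━━┛                                     
                                               
                                               
                                               
                                               
                                               


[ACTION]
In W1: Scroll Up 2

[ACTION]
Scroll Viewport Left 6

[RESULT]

y              ┃  4 │┃                         
───            ┃────┤┃                         
ney            ┃  8 │┃                         
               ┃────┤┃                         
yo             ┃ 15 │┃                         
               ┃────┤┃                         
ney            ┃  7 │┃                         
yo             ┃────┘┃                         
lin            ┃     ┃                         
               ┃     ┃                         
               ┃     ┃                         
               ┃     ┃                         
               ┃     ┃                         
               ┃━━━━━┛                         
               ┃                               
━━━━━━━━━━━━━━━┛                               
                                               
                                               
                                               
                                               
                                               


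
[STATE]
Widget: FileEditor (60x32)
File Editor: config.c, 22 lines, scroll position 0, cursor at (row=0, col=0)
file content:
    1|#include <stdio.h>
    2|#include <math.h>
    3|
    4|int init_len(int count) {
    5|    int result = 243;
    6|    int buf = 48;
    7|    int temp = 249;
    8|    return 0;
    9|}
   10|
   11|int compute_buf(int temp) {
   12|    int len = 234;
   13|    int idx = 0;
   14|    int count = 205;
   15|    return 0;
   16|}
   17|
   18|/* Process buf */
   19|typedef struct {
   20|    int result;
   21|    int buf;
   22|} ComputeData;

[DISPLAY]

█include <stdio.h>                                         ▲
#include <math.h>                                          █
                                                           ░
int init_len(int count) {                                  ░
    int result = 243;                                      ░
    int buf = 48;                                          ░
    int temp = 249;                                        ░
    return 0;                                              ░
}                                                          ░
                                                           ░
int compute_buf(int temp) {                                ░
    int len = 234;                                         ░
    int idx = 0;                                           ░
    int count = 205;                                       ░
    return 0;                                              ░
}                                                          ░
                                                           ░
/* Process buf */                                          ░
typedef struct {                                           ░
    int result;                                            ░
    int buf;                                               ░
} ComputeData;                                             ░
                                                           ░
                                                           ░
                                                           ░
                                                           ░
                                                           ░
                                                           ░
                                                           ░
                                                           ░
                                                           ░
                                                           ▼


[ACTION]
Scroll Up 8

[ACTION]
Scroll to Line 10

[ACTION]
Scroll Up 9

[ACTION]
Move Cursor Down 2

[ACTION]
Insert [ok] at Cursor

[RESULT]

#include <stdio.h>                                         ▲
#include <math.h>                                          █
ok█                                                        ░
int init_len(int count) {                                  ░
    int result = 243;                                      ░
    int buf = 48;                                          ░
    int temp = 249;                                        ░
    return 0;                                              ░
}                                                          ░
                                                           ░
int compute_buf(int temp) {                                ░
    int len = 234;                                         ░
    int idx = 0;                                           ░
    int count = 205;                                       ░
    return 0;                                              ░
}                                                          ░
                                                           ░
/* Process buf */                                          ░
typedef struct {                                           ░
    int result;                                            ░
    int buf;                                               ░
} ComputeData;                                             ░
                                                           ░
                                                           ░
                                                           ░
                                                           ░
                                                           ░
                                                           ░
                                                           ░
                                                           ░
                                                           ░
                                                           ▼


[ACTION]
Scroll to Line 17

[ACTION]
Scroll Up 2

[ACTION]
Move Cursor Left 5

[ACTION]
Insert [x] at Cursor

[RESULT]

#include <stdio.h>                                         ▲
#include <math.h>                                          █
x█k                                                        ░
int init_len(int count) {                                  ░
    int result = 243;                                      ░
    int buf = 48;                                          ░
    int temp = 249;                                        ░
    return 0;                                              ░
}                                                          ░
                                                           ░
int compute_buf(int temp) {                                ░
    int len = 234;                                         ░
    int idx = 0;                                           ░
    int count = 205;                                       ░
    return 0;                                              ░
}                                                          ░
                                                           ░
/* Process buf */                                          ░
typedef struct {                                           ░
    int result;                                            ░
    int buf;                                               ░
} ComputeData;                                             ░
                                                           ░
                                                           ░
                                                           ░
                                                           ░
                                                           ░
                                                           ░
                                                           ░
                                                           ░
                                                           ░
                                                           ▼


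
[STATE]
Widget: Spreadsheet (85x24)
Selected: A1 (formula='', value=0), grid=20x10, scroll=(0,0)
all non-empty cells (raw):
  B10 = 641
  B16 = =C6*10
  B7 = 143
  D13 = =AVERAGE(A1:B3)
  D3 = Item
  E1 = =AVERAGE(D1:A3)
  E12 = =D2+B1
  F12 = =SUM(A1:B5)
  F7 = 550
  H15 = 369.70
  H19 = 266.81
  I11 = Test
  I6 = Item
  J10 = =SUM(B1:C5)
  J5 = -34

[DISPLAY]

A1:                                                                                  
       A       B       C       D       E       F       G       H       I       J     
-------------------------------------------------------------------------------------
  1      [0]       0       0       0       0       0       0       0       0       0 
  2        0       0       0       0       0       0       0       0       0       0 
  3        0       0       0Item           0       0       0       0       0       0 
  4        0       0       0       0       0       0       0       0       0       0 
  5        0       0       0       0       0       0       0       0       0     -34 
  6        0       0       0       0       0       0       0       0Item           0 
  7        0     143       0       0       0     550       0       0       0       0 
  8        0       0       0       0       0       0       0       0       0       0 
  9        0       0       0       0       0       0       0       0       0       0 
 10        0     641       0       0       0       0       0       0       0       0 
 11        0       0       0       0       0       0       0       0Test           0 
 12        0       0       0       0       0       0       0       0       0       0 
 13        0       0       0       0       0       0       0       0       0       0 
 14        0       0       0       0       0       0       0       0       0       0 
 15        0       0       0       0       0       0       0  369.70       0       0 
 16        0       0       0       0       0       0       0       0       0       0 
 17        0       0       0       0       0       0       0       0       0       0 
 18        0       0       0       0       0       0       0       0       0       0 
 19        0       0       0       0       0       0       0  266.81       0       0 
 20        0       0       0       0       0       0       0       0       0       0 
                                                                                     


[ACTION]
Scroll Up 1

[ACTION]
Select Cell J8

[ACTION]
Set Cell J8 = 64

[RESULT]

J8: 64                                                                               
       A       B       C       D       E       F       G       H       I       J     
-------------------------------------------------------------------------------------
  1        0       0       0       0       0       0       0       0       0       0 
  2        0       0       0       0       0       0       0       0       0       0 
  3        0       0       0Item           0       0       0       0       0       0 
  4        0       0       0       0       0       0       0       0       0       0 
  5        0       0       0       0       0       0       0       0       0     -34 
  6        0       0       0       0       0       0       0       0Item           0 
  7        0     143       0       0       0     550       0       0       0       0 
  8        0       0       0       0       0       0       0       0       0    [64] 
  9        0       0       0       0       0       0       0       0       0       0 
 10        0     641       0       0       0       0       0       0       0       0 
 11        0       0       0       0       0       0       0       0Test           0 
 12        0       0       0       0       0       0       0       0       0       0 
 13        0       0       0       0       0       0       0       0       0       0 
 14        0       0       0       0       0       0       0       0       0       0 
 15        0       0       0       0       0       0       0  369.70       0       0 
 16        0       0       0       0       0       0       0       0       0       0 
 17        0       0       0       0       0       0       0       0       0       0 
 18        0       0       0       0       0       0       0       0       0       0 
 19        0       0       0       0       0       0       0  266.81       0       0 
 20        0       0       0       0       0       0       0       0       0       0 
                                                                                     


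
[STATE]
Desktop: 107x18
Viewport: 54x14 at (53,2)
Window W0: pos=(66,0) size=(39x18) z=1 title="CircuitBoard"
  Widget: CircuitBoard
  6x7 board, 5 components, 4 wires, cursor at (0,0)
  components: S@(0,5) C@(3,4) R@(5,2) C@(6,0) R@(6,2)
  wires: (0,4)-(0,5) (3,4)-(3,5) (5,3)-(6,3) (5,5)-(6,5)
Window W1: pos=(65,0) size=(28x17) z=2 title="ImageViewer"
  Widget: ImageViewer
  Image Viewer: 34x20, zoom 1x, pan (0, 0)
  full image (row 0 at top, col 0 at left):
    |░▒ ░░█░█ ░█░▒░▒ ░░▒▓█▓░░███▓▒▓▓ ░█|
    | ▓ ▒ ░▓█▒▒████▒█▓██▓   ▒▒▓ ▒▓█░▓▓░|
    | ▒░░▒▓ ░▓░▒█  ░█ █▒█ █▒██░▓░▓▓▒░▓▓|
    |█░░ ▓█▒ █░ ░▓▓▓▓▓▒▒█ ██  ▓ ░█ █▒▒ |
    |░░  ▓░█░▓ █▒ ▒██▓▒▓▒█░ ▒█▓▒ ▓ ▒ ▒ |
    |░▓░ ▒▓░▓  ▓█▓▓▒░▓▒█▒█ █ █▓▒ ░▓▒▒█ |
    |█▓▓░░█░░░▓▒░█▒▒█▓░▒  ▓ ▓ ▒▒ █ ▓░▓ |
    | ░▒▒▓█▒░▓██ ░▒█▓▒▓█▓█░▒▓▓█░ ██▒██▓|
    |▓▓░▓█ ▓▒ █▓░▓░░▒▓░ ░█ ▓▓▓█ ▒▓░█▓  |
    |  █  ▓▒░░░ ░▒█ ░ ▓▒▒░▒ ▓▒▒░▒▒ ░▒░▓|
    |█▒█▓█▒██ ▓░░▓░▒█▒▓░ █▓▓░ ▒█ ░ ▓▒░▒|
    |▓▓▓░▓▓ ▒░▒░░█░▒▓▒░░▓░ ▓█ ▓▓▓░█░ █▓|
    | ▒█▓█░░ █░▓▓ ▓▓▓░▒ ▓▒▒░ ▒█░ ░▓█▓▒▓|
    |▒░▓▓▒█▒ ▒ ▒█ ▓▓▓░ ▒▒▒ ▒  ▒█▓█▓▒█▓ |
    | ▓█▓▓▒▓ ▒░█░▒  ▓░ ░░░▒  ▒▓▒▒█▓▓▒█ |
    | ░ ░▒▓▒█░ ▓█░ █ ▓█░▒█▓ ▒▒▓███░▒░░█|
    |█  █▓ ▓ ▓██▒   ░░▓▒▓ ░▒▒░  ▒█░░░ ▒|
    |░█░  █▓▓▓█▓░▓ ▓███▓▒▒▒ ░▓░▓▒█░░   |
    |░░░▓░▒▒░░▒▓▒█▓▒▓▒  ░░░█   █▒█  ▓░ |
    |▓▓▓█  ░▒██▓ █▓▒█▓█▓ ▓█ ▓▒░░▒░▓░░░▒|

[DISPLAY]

            ┠──────────────────────────┨───────────┨  
            ┃░▒ ░░█░█ ░█░▒░▒ ░░▒▓█▓░░██┃           ┃  
            ┃ ▓ ▒ ░▓█▒▒████▒█▓██▓   ▒▒▓┃           ┃  
            ┃ ▒░░▒▓ ░▓░▒█  ░█ █▒█ █▒██░┃           ┃  
            ┃█░░ ▓█▒ █░ ░▓▓▓▓▓▒▒█ ██  ▓┃           ┃  
            ┃░░  ▓░█░▓ █▒ ▒██▓▒▓▒█░ ▒█▓┃           ┃  
            ┃░▓░ ▒▓░▓  ▓█▓▓▒░▓▒█▒█ █ █▓┃           ┃  
            ┃█▓▓░░█░░░▓▒░█▒▒█▓░▒  ▓ ▓ ▒┃           ┃  
            ┃ ░▒▒▓█▒░▓██ ░▒█▓▒▓█▓█░▒▓▓█┃           ┃  
            ┃▓▓░▓█ ▓▒ █▓░▓░░▒▓░ ░█ ▓▓▓█┃           ┃  
            ┃  █  ▓▒░░░ ░▒█ ░ ▓▒▒░▒ ▓▒▒┃           ┃  
            ┃█▒█▓█▒██ ▓░░▓░▒█▒▓░ █▓▓░ ▒┃           ┃  
            ┃▓▓▓░▓▓ ▒░▒░░█░▒▓▒░░▓░ ▓█ ▓┃           ┃  
            ┃ ▒█▓█░░ █░▓▓ ▓▓▓░▒ ▓▒▒░ ▒█┃           ┃  


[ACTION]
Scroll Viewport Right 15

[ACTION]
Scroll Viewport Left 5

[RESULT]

                 ┠──────────────────────────┨─────────
                 ┃░▒ ░░█░█ ░█░▒░▒ ░░▒▓█▓░░██┃         
                 ┃ ▓ ▒ ░▓█▒▒████▒█▓██▓   ▒▒▓┃         
                 ┃ ▒░░▒▓ ░▓░▒█  ░█ █▒█ █▒██░┃         
                 ┃█░░ ▓█▒ █░ ░▓▓▓▓▓▒▒█ ██  ▓┃         
                 ┃░░  ▓░█░▓ █▒ ▒██▓▒▓▒█░ ▒█▓┃         
                 ┃░▓░ ▒▓░▓  ▓█▓▓▒░▓▒█▒█ █ █▓┃         
                 ┃█▓▓░░█░░░▓▒░█▒▒█▓░▒  ▓ ▓ ▒┃         
                 ┃ ░▒▒▓█▒░▓██ ░▒█▓▒▓█▓█░▒▓▓█┃         
                 ┃▓▓░▓█ ▓▒ █▓░▓░░▒▓░ ░█ ▓▓▓█┃         
                 ┃  █  ▓▒░░░ ░▒█ ░ ▓▒▒░▒ ▓▒▒┃         
                 ┃█▒█▓█▒██ ▓░░▓░▒█▒▓░ █▓▓░ ▒┃         
                 ┃▓▓▓░▓▓ ▒░▒░░█░▒▓▒░░▓░ ▓█ ▓┃         
                 ┃ ▒█▓█░░ █░▓▓ ▓▓▓░▒ ▓▒▒░ ▒█┃         


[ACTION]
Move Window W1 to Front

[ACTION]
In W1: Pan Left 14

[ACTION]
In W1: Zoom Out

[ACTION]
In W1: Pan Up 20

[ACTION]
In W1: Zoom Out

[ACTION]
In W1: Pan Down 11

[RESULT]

                 ┠──────────────────────────┨─────────
                 ┃▓▓▓░▓▓ ▒░▒░░█░▒▓▒░░▓░ ▓█ ▓┃         
                 ┃ ▒█▓█░░ █░▓▓ ▓▓▓░▒ ▓▒▒░ ▒█┃         
                 ┃▒░▓▓▒█▒ ▒ ▒█ ▓▓▓░ ▒▒▒ ▒  ▒┃         
                 ┃ ▓█▓▓▒▓ ▒░█░▒  ▓░ ░░░▒  ▒▓┃         
                 ┃ ░ ░▒▓▒█░ ▓█░ █ ▓█░▒█▓ ▒▒▓┃         
                 ┃█  █▓ ▓ ▓██▒   ░░▓▒▓ ░▒▒░ ┃         
                 ┃░█░  █▓▓▓█▓░▓ ▓███▓▒▒▒ ░▓░┃         
                 ┃░░░▓░▒▒░░▒▓▒█▓▒▓▒  ░░░█   ┃         
                 ┃▓▓▓█  ░▒██▓ █▓▒█▓█▓ ▓█ ▓▒░┃         
                 ┃                          ┃         
                 ┃                          ┃         
                 ┃                          ┃         
                 ┃                          ┃         


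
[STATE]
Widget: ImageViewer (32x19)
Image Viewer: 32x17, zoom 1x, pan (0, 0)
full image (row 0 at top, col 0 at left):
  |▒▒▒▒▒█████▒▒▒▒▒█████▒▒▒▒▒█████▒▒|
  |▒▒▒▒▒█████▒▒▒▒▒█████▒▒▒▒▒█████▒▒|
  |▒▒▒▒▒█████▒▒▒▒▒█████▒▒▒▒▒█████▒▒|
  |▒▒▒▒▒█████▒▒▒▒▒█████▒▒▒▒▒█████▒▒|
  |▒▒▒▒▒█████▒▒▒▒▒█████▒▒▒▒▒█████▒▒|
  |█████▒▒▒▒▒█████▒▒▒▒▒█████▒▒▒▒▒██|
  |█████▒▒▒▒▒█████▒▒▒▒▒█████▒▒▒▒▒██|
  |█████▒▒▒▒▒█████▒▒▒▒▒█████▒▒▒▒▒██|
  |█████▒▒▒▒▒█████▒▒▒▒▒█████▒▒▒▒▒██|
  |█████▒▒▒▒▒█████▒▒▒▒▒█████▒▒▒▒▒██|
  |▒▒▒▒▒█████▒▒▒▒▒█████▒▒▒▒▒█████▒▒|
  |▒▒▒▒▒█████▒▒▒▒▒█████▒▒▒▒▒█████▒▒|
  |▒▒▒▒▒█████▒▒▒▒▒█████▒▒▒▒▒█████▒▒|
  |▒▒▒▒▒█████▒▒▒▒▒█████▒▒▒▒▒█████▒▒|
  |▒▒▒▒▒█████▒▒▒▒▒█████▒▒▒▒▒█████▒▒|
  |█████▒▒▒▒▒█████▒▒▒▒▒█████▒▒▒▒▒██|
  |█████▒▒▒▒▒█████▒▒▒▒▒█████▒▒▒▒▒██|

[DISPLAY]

▒▒▒▒▒█████▒▒▒▒▒█████▒▒▒▒▒█████▒▒
▒▒▒▒▒█████▒▒▒▒▒█████▒▒▒▒▒█████▒▒
▒▒▒▒▒█████▒▒▒▒▒█████▒▒▒▒▒█████▒▒
▒▒▒▒▒█████▒▒▒▒▒█████▒▒▒▒▒█████▒▒
▒▒▒▒▒█████▒▒▒▒▒█████▒▒▒▒▒█████▒▒
█████▒▒▒▒▒█████▒▒▒▒▒█████▒▒▒▒▒██
█████▒▒▒▒▒█████▒▒▒▒▒█████▒▒▒▒▒██
█████▒▒▒▒▒█████▒▒▒▒▒█████▒▒▒▒▒██
█████▒▒▒▒▒█████▒▒▒▒▒█████▒▒▒▒▒██
█████▒▒▒▒▒█████▒▒▒▒▒█████▒▒▒▒▒██
▒▒▒▒▒█████▒▒▒▒▒█████▒▒▒▒▒█████▒▒
▒▒▒▒▒█████▒▒▒▒▒█████▒▒▒▒▒█████▒▒
▒▒▒▒▒█████▒▒▒▒▒█████▒▒▒▒▒█████▒▒
▒▒▒▒▒█████▒▒▒▒▒█████▒▒▒▒▒█████▒▒
▒▒▒▒▒█████▒▒▒▒▒█████▒▒▒▒▒█████▒▒
█████▒▒▒▒▒█████▒▒▒▒▒█████▒▒▒▒▒██
█████▒▒▒▒▒█████▒▒▒▒▒█████▒▒▒▒▒██
                                
                                


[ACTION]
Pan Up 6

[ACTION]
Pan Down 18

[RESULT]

                                
                                
                                
                                
                                
                                
                                
                                
                                
                                
                                
                                
                                
                                
                                
                                
                                
                                
                                


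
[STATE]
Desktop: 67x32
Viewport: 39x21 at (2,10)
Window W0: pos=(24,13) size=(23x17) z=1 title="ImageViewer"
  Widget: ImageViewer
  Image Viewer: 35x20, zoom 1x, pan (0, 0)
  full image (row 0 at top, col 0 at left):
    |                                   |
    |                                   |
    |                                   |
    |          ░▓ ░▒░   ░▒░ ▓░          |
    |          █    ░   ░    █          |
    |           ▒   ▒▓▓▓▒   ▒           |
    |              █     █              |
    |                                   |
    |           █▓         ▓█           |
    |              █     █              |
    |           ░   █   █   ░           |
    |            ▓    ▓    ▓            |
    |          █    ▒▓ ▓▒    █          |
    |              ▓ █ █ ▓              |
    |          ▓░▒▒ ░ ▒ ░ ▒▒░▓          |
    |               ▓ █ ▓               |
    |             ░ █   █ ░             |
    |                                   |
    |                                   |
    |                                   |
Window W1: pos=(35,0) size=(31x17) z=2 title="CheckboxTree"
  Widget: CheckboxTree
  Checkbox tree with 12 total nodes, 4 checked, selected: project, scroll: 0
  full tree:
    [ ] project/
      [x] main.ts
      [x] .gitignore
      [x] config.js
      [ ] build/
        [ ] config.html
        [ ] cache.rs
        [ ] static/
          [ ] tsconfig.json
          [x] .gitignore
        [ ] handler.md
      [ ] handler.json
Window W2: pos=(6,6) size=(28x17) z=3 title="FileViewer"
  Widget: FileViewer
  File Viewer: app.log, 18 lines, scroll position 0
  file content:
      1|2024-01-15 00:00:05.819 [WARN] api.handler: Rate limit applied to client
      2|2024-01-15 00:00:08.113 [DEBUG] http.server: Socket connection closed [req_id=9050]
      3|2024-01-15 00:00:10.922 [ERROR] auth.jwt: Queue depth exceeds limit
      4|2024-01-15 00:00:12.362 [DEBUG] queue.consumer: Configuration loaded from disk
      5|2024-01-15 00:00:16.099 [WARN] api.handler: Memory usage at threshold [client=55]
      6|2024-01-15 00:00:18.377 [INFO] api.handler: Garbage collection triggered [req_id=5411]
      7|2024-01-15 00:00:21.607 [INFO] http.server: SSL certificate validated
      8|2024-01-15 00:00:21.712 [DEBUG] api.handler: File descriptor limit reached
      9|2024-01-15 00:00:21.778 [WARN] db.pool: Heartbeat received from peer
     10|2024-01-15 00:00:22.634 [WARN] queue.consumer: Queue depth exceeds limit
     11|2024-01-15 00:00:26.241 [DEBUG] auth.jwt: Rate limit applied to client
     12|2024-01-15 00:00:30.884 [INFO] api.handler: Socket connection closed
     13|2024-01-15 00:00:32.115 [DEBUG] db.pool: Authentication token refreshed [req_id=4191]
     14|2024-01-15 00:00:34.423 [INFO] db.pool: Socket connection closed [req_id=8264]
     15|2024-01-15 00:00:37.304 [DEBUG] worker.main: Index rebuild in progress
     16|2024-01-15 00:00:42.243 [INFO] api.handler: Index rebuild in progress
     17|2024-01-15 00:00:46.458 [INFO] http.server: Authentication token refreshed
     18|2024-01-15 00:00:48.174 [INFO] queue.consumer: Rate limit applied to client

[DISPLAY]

    ┃2024-01-15 00:00:08.113 [█┃ ┃     
    ┃2024-01-15 00:00:10.922 [░┃ ┃     
    ┃2024-01-15 00:00:12.362 [░┃ ┃     
    ┃2024-01-15 00:00:16.099 [░┃━┃     
    ┃2024-01-15 00:00:18.377 [░┃w┃   [ 
    ┃2024-01-15 00:00:21.607 [░┃─┃     
    ┃2024-01-15 00:00:21.712 [░┃ ┗━━━━━
    ┃2024-01-15 00:00:21.778 [░┃       
    ┃2024-01-15 00:00:22.634 [░┃       
    ┃2024-01-15 00:00:26.241 [░┃ ░▓ ░▒░
    ┃2024-01-15 00:00:30.884 [░┃ █    ░
    ┃2024-01-15 00:00:32.115 [▼┃  ▒   ▒
    ┗━━━━━━━━━━━━━━━━━━━━━━━━━━┛     █ 
                      ┃                
                      ┃           █▓   
                      ┃              █ 
                      ┃           ░   █
                      ┃            ▓   
                      ┃          █    ▒
                      ┗━━━━━━━━━━━━━━━━
                                       


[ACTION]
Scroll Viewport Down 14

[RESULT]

    ┃2024-01-15 00:00:10.922 [░┃ ┃     
    ┃2024-01-15 00:00:12.362 [░┃ ┃     
    ┃2024-01-15 00:00:16.099 [░┃━┃     
    ┃2024-01-15 00:00:18.377 [░┃w┃   [ 
    ┃2024-01-15 00:00:21.607 [░┃─┃     
    ┃2024-01-15 00:00:21.712 [░┃ ┗━━━━━
    ┃2024-01-15 00:00:21.778 [░┃       
    ┃2024-01-15 00:00:22.634 [░┃       
    ┃2024-01-15 00:00:26.241 [░┃ ░▓ ░▒░
    ┃2024-01-15 00:00:30.884 [░┃ █    ░
    ┃2024-01-15 00:00:32.115 [▼┃  ▒   ▒
    ┗━━━━━━━━━━━━━━━━━━━━━━━━━━┛     █ 
                      ┃                
                      ┃           █▓   
                      ┃              █ 
                      ┃           ░   █
                      ┃            ▓   
                      ┃          █    ▒
                      ┗━━━━━━━━━━━━━━━━
                                       
                                       


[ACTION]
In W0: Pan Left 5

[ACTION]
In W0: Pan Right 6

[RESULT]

    ┃2024-01-15 00:00:10.922 [░┃ ┃     
    ┃2024-01-15 00:00:12.362 [░┃ ┃     
    ┃2024-01-15 00:00:16.099 [░┃━┃     
    ┃2024-01-15 00:00:18.377 [░┃w┃   [ 
    ┃2024-01-15 00:00:21.607 [░┃─┃     
    ┃2024-01-15 00:00:21.712 [░┃ ┗━━━━━
    ┃2024-01-15 00:00:21.778 [░┃       
    ┃2024-01-15 00:00:22.634 [░┃       
    ┃2024-01-15 00:00:26.241 [░┃░   ░▒░
    ┃2024-01-15 00:00:30.884 [░┃░   ░  
    ┃2024-01-15 00:00:32.115 [▼┃▒▓▓▓▒  
    ┗━━━━━━━━━━━━━━━━━━━━━━━━━━┛     █ 
                      ┃                
                      ┃     █▓         
                      ┃        █     █ 
                      ┃     ░   █   █  
                      ┃      ▓    ▓    
                      ┃    █    ▒▓ ▓▒  
                      ┗━━━━━━━━━━━━━━━━
                                       
                                       
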